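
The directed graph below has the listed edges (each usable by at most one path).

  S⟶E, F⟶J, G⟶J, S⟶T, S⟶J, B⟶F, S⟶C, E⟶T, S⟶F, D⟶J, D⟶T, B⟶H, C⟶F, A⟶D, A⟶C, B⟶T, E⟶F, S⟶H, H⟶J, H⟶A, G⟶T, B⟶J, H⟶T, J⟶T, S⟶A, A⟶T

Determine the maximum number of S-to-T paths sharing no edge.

5

Assign every edge capacity 1; by Menger, the answer equals the max flow.
Path S→T (+1); total 1.
Path S→A→T (+1); total 2.
Path S→E→T (+1); total 3.
Path S→H→T (+1); total 4.
Path S→J→T (+1); total 5.
No residual S→T path; max flow = 5.
Certifying cut of size 5: {J→T, S→A, S→E, S→H, S→T}.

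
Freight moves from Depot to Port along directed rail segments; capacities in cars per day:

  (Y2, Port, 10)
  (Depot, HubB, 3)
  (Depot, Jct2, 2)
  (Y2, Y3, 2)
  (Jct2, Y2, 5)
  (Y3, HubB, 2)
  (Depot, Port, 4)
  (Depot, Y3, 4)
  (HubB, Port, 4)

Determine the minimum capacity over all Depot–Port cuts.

10

Augment Depot→Port: bottleneck 4, flow now 4.
Augment Depot→HubB→Port: bottleneck 3, flow now 7.
Augment Depot→Y3→HubB→Port: bottleneck 1, flow now 8.
Augment Depot→Jct2→Y2→Port: bottleneck 2, flow now 10.
No augmenting path remains; maximum flow = 10.
By max-flow min-cut, the minimum cut capacity equals the max flow.
In the residual graph, reachable from Depot: {Depot, Y3, HubB}.
Min-cut edges: Depot→Jct2 (2), Depot→Port (4), HubB→Port (4); capacity 2 + 4 + 4 = 10.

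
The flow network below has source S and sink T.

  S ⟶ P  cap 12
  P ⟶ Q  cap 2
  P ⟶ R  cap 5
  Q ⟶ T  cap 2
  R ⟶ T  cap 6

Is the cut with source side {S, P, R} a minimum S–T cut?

Given cut capacity: 2 + 6 = 8.
Augment S→P→Q→T: bottleneck 2, flow now 2.
Augment S→P→R→T: bottleneck 5, flow now 7.
No augmenting path remains; maximum flow = 7.
In the residual graph, reachable from S: {S, P}.
Min-cut edges: P→Q (2), P→R (5); capacity 2 + 5 = 7.
Cut capacity 8 exceeds the max flow 7, so it is not minimum.

No — its capacity is 8, but the minimum cut has capacity 7.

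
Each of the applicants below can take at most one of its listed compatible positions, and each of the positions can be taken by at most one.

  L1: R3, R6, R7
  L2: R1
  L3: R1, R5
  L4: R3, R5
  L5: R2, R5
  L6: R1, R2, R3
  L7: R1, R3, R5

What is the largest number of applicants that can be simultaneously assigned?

Unit-capacity flow: source→left, listed edges, right→sink; max matching = max flow.
Augmenting path L1→R3 (+1); matched 1.
Augmenting path L2→R1 (+1); matched 2.
Augmenting path L3→R5 (+1); matched 3.
Augmenting path L5→R2 (+1); matched 4.
Augmenting path L4→R3→L1→R6 (+1); matched 5.
No augmenting path remains; maximum matching = 5.
König certificate: {L1, R1, R2, R3, R5} is a vertex cover of size 5 (every listed pair touches it), so no matching can be larger.

5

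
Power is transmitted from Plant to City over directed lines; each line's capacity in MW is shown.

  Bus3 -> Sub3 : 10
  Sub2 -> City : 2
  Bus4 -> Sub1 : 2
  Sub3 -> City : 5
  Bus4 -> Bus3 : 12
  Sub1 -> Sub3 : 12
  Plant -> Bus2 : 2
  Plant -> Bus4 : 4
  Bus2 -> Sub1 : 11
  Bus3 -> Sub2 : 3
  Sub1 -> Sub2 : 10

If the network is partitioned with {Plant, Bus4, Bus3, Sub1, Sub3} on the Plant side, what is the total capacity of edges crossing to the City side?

Edges leaving {Plant, Bus4, Bus3, Sub1, Sub3}: Plant→Bus2 (2), Bus3→Sub2 (3), Sub1→Sub2 (10), Sub3→City (5).
Cut capacity = 2 + 3 + 10 + 5 = 20.

20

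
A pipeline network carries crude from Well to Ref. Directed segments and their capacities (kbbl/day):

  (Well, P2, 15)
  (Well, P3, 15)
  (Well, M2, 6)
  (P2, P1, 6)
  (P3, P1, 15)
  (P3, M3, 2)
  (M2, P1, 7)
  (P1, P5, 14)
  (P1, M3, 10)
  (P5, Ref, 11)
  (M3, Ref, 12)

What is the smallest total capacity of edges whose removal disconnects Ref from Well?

Augment Well→P3→M3→Ref: bottleneck 2, flow now 2.
Augment Well→P2→P1→P5→Ref: bottleneck 6, flow now 8.
Augment Well→P3→P1→P5→Ref: bottleneck 5, flow now 13.
Augment Well→P3→P1→M3→Ref: bottleneck 8, flow now 21.
Augment Well→M2→P1→M3→Ref: bottleneck 2, flow now 23.
No augmenting path remains; maximum flow = 23.
By max-flow min-cut, the minimum cut capacity equals the max flow.
In the residual graph, reachable from Well: {Well, P2, P3, M2, P1, P5}.
Min-cut edges: P3→M3 (2), P1→M3 (10), P5→Ref (11); capacity 2 + 10 + 11 = 23.

23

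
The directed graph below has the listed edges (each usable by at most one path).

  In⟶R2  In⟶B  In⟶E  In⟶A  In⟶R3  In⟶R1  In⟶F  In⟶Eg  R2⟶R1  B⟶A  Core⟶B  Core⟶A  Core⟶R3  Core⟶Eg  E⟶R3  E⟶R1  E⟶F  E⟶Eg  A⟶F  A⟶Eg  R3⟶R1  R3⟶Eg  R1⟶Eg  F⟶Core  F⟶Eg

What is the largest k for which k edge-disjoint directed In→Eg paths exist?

7

Assign every edge capacity 1; by Menger, the answer equals the max flow.
Path In→Eg (+1); total 1.
Path In→E→Eg (+1); total 2.
Path In→A→Eg (+1); total 3.
Path In→R3→Eg (+1); total 4.
Path In→R1→Eg (+1); total 5.
Path In→F→Eg (+1); total 6.
Path In→B→A→F→Core→Eg (+1); total 7.
No residual In→Eg path; max flow = 7.
Certifying cut of size 7: {In→A, In→B, In→E, In→Eg, In→F, In→R3, R1→Eg}.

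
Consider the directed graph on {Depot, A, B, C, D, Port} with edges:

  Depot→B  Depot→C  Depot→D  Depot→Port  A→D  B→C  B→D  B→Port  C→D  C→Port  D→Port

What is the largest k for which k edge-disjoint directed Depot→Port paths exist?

Assign every edge capacity 1; by Menger, the answer equals the max flow.
Path Depot→Port (+1); total 1.
Path Depot→B→Port (+1); total 2.
Path Depot→C→Port (+1); total 3.
Path Depot→D→Port (+1); total 4.
No residual Depot→Port path; max flow = 4.
Certifying cut of size 4: {Depot→B, Depot→C, Depot→D, Depot→Port}.

4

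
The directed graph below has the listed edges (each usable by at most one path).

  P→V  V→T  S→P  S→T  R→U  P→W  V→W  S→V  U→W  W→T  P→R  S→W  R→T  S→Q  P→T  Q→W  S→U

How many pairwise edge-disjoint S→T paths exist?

Assign every edge capacity 1; by Menger, the answer equals the max flow.
Path S→T (+1); total 1.
Path S→P→T (+1); total 2.
Path S→V→T (+1); total 3.
Path S→W→T (+1); total 4.
No residual S→T path; max flow = 4.
Certifying cut of size 4: {S→P, S→T, S→V, W→T}.

4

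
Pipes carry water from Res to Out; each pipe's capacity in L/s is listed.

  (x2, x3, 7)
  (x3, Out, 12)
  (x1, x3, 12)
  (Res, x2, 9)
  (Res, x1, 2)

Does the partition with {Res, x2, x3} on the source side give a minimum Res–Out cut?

Given cut capacity: 2 + 12 = 14.
Augment Res→x1→x3→Out: bottleneck 2, flow now 2.
Augment Res→x2→x3→Out: bottleneck 7, flow now 9.
No augmenting path remains; maximum flow = 9.
In the residual graph, reachable from Res: {Res, x2}.
Min-cut edges: Res→x1 (2), x2→x3 (7); capacity 2 + 7 = 9.
Cut capacity 14 exceeds the max flow 9, so it is not minimum.

No — its capacity is 14, but the minimum cut has capacity 9.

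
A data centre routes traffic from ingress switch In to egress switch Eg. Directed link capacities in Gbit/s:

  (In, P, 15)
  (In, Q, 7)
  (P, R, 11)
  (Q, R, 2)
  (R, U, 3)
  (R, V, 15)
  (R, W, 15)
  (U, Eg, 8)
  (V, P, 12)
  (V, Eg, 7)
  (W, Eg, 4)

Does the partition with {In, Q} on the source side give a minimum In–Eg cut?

No — its capacity is 17, but the minimum cut has capacity 13.

Given cut capacity: 15 + 2 = 17.
Augment In→P→R→U→Eg: bottleneck 3, flow now 3.
Augment In→P→R→V→Eg: bottleneck 7, flow now 10.
Augment In→P→R→W→Eg: bottleneck 1, flow now 11.
Augment In→Q→R→W→Eg: bottleneck 2, flow now 13.
No augmenting path remains; maximum flow = 13.
In the residual graph, reachable from In: {In, P, Q}.
Min-cut edges: P→R (11), Q→R (2); capacity 11 + 2 = 13.
Cut capacity 17 exceeds the max flow 13, so it is not minimum.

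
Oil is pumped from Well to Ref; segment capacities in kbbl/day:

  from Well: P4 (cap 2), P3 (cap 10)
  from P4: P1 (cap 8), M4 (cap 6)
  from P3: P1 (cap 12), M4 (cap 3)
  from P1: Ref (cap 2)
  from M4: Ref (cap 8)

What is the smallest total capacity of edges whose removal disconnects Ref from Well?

7

Augment Well→P4→P1→Ref: bottleneck 2, flow now 2.
Augment Well→P3→M4→Ref: bottleneck 3, flow now 5.
Augment Well→P3→P1→P4→M4→Ref: bottleneck 2, flow now 7. (uses reverse residual edge)
No augmenting path remains; maximum flow = 7.
By max-flow min-cut, the minimum cut capacity equals the max flow.
In the residual graph, reachable from Well: {Well, P3, P1}.
Min-cut edges: Well→P4 (2), P3→M4 (3), P1→Ref (2); capacity 2 + 3 + 2 = 7.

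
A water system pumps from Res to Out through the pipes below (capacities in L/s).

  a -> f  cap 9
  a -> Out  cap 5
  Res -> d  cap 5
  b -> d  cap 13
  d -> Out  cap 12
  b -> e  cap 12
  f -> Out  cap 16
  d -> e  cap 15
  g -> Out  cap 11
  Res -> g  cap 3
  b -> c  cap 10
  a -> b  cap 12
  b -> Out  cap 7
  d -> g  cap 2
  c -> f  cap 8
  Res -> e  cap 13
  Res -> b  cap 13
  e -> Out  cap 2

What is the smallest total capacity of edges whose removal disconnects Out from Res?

23

Augment Res→b→Out: bottleneck 7, flow now 7.
Augment Res→d→Out: bottleneck 5, flow now 12.
Augment Res→e→Out: bottleneck 2, flow now 14.
Augment Res→g→Out: bottleneck 3, flow now 17.
Augment Res→b→d→Out: bottleneck 6, flow now 23.
No augmenting path remains; maximum flow = 23.
By max-flow min-cut, the minimum cut capacity equals the max flow.
In the residual graph, reachable from Res: {Res, e}.
Min-cut edges: Res→b (13), Res→d (5), Res→g (3), e→Out (2); capacity 13 + 5 + 3 + 2 = 23.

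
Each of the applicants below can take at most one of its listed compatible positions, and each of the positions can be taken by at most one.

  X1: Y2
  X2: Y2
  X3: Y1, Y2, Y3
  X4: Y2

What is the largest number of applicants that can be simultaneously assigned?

Unit-capacity flow: source→left, listed edges, right→sink; max matching = max flow.
Augmenting path X1→Y2 (+1); matched 1.
Augmenting path X3→Y1 (+1); matched 2.
No augmenting path remains; maximum matching = 2.
König certificate: {X3, Y2} is a vertex cover of size 2 (every listed pair touches it), so no matching can be larger.

2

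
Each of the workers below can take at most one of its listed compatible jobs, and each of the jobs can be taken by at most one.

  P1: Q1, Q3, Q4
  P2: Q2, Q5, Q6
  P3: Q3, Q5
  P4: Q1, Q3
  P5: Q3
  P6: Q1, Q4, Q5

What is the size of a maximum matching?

5

Unit-capacity flow: source→left, listed edges, right→sink; max matching = max flow.
Augmenting path P1→Q1 (+1); matched 1.
Augmenting path P2→Q2 (+1); matched 2.
Augmenting path P3→Q3 (+1); matched 3.
Augmenting path P6→Q4 (+1); matched 4.
Augmenting path P4→Q3→P3→Q5 (+1); matched 5.
No augmenting path remains; maximum matching = 5.
König certificate: {P2, Q1, Q3, Q4, Q5} is a vertex cover of size 5 (every listed pair touches it), so no matching can be larger.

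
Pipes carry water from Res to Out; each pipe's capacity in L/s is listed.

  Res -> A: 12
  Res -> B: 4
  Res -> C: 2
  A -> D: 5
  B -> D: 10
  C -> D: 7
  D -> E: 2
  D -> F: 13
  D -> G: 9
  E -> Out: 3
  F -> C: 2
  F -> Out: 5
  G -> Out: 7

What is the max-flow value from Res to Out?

Augment Res→A→D→E→Out: bottleneck 2, flow now 2.
Augment Res→A→D→F→Out: bottleneck 3, flow now 5.
Augment Res→B→D→F→Out: bottleneck 2, flow now 7.
Augment Res→B→D→G→Out: bottleneck 2, flow now 9.
Augment Res→C→D→G→Out: bottleneck 2, flow now 11.
No augmenting path remains; maximum flow = 11.
In the residual graph, reachable from Res: {Res, A}.
Min-cut edges: Res→B (4), Res→C (2), A→D (5); capacity 4 + 2 + 5 = 11.
This cut is saturated, so no flow can exceed 11.

11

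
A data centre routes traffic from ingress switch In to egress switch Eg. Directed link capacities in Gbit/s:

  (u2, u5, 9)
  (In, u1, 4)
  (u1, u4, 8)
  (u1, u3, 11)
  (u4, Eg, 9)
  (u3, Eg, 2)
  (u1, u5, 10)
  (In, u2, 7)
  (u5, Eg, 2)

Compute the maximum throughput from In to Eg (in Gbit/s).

Augment In→u1→u3→Eg: bottleneck 2, flow now 2.
Augment In→u1→u4→Eg: bottleneck 2, flow now 4.
Augment In→u2→u5→Eg: bottleneck 2, flow now 6.
No augmenting path remains; maximum flow = 6.
In the residual graph, reachable from In: {In, u2, u5}.
Min-cut edges: In→u1 (4), u5→Eg (2); capacity 4 + 2 = 6.
This cut is saturated, so no flow can exceed 6.

6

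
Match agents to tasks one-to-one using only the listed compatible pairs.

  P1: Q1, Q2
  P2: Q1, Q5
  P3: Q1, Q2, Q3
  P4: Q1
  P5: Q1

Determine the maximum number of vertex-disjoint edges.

4

Unit-capacity flow: source→left, listed edges, right→sink; max matching = max flow.
Augmenting path P1→Q1 (+1); matched 1.
Augmenting path P2→Q5 (+1); matched 2.
Augmenting path P3→Q2 (+1); matched 3.
Augmenting path P4→Q1→P1→Q2→P3→Q3 (+1); matched 4.
No augmenting path remains; maximum matching = 4.
König certificate: {P1, P2, P3, Q1} is a vertex cover of size 4 (every listed pair touches it), so no matching can be larger.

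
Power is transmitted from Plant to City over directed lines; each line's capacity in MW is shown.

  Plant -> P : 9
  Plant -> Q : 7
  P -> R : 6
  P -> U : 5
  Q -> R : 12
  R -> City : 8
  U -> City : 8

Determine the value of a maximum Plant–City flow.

Augment Plant→P→R→City: bottleneck 6, flow now 6.
Augment Plant→P→U→City: bottleneck 3, flow now 9.
Augment Plant→Q→R→City: bottleneck 2, flow now 11.
Augment Plant→Q→R→P→U→City: bottleneck 2, flow now 13. (uses reverse residual edge)
No augmenting path remains; maximum flow = 13.
In the residual graph, reachable from Plant: {Plant, P, Q, R}.
Min-cut edges: P→U (5), R→City (8); capacity 5 + 8 = 13.
This cut is saturated, so no flow can exceed 13.

13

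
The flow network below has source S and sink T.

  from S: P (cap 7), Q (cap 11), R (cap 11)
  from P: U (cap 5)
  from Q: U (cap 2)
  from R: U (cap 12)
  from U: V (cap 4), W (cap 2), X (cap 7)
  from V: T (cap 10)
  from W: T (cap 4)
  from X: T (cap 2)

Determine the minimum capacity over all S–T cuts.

8

Augment S→P→U→V→T: bottleneck 4, flow now 4.
Augment S→P→U→W→T: bottleneck 1, flow now 5.
Augment S→Q→U→W→T: bottleneck 1, flow now 6.
Augment S→Q→U→X→T: bottleneck 1, flow now 7.
Augment S→R→U→X→T: bottleneck 1, flow now 8.
No augmenting path remains; maximum flow = 8.
By max-flow min-cut, the minimum cut capacity equals the max flow.
In the residual graph, reachable from S: {S, P, Q, R, U, X}.
Min-cut edges: U→V (4), U→W (2), X→T (2); capacity 4 + 2 + 2 = 8.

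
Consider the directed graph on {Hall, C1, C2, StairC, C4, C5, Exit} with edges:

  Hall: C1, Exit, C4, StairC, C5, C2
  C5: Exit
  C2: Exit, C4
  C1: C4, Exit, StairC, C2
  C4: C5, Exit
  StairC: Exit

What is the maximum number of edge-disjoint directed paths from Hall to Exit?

Assign every edge capacity 1; by Menger, the answer equals the max flow.
Path Hall→Exit (+1); total 1.
Path Hall→C1→Exit (+1); total 2.
Path Hall→C2→Exit (+1); total 3.
Path Hall→StairC→Exit (+1); total 4.
Path Hall→C4→Exit (+1); total 5.
Path Hall→C5→Exit (+1); total 6.
No residual Hall→Exit path; max flow = 6.
Certifying cut of size 6: {Hall→C1, Hall→C2, Hall→C4, Hall→C5, Hall→Exit, Hall→StairC}.

6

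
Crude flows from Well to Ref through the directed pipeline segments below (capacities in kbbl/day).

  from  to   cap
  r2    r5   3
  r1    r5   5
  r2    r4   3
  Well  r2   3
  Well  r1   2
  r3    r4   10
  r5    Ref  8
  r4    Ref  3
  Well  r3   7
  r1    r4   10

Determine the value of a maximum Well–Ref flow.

8

Augment Well→r1→r4→Ref: bottleneck 2, flow now 2.
Augment Well→r2→r4→Ref: bottleneck 1, flow now 3.
Augment Well→r2→r5→Ref: bottleneck 2, flow now 5.
Augment Well→r3→r4→r1→r5→Ref: bottleneck 2, flow now 7. (uses reverse residual edge)
Augment Well→r3→r4→r2→r5→Ref: bottleneck 1, flow now 8. (uses reverse residual edge)
No augmenting path remains; maximum flow = 8.
In the residual graph, reachable from Well: {Well, r3, r4}.
Min-cut edges: Well→r1 (2), Well→r2 (3), r4→Ref (3); capacity 2 + 3 + 3 = 8.
This cut is saturated, so no flow can exceed 8.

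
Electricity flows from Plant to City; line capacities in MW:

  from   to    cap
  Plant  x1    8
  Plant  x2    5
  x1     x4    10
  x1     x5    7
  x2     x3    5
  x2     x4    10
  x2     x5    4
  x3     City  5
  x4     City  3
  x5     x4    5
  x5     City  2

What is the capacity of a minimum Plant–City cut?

Augment Plant→x1→x4→City: bottleneck 3, flow now 3.
Augment Plant→x1→x5→City: bottleneck 2, flow now 5.
Augment Plant→x2→x3→City: bottleneck 5, flow now 10.
No augmenting path remains; maximum flow = 10.
By max-flow min-cut, the minimum cut capacity equals the max flow.
In the residual graph, reachable from Plant: {Plant, x1, x4, x5}.
Min-cut edges: Plant→x2 (5), x4→City (3), x5→City (2); capacity 5 + 3 + 2 = 10.

10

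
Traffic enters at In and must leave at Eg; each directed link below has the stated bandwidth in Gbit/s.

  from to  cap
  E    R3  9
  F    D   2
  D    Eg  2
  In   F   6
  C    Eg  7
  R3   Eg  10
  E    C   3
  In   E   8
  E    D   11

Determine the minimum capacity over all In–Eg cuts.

10

Augment In→E→C→Eg: bottleneck 3, flow now 3.
Augment In→E→D→Eg: bottleneck 2, flow now 5.
Augment In→E→R3→Eg: bottleneck 3, flow now 8.
Augment In→F→D→E→R3→Eg: bottleneck 2, flow now 10. (uses reverse residual edge)
No augmenting path remains; maximum flow = 10.
By max-flow min-cut, the minimum cut capacity equals the max flow.
In the residual graph, reachable from In: {In, F}.
Min-cut edges: In→E (8), F→D (2); capacity 8 + 2 = 10.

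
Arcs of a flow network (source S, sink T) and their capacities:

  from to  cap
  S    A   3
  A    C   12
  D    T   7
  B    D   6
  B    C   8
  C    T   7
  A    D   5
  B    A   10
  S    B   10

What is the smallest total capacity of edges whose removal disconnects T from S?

Augment S→A→C→T: bottleneck 3, flow now 3.
Augment S→B→C→T: bottleneck 4, flow now 7.
Augment S→B→D→T: bottleneck 6, flow now 13.
No augmenting path remains; maximum flow = 13.
By max-flow min-cut, the minimum cut capacity equals the max flow.
In the residual graph, reachable from S: {S}.
Min-cut edges: S→A (3), S→B (10); capacity 3 + 10 = 13.

13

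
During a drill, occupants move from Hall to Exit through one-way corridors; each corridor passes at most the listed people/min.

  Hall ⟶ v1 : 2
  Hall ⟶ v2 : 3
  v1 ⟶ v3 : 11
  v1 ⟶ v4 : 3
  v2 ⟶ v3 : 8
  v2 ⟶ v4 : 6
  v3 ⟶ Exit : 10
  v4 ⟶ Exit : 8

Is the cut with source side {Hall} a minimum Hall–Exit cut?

Given cut capacity: 2 + 3 = 5.
Augment Hall→v1→v3→Exit: bottleneck 2, flow now 2.
Augment Hall→v2→v3→Exit: bottleneck 3, flow now 5.
No augmenting path remains; maximum flow = 5.
Cut capacity 5 equals the max flow, so it is a minimum cut.

Yes — it is a minimum cut (capacity 5).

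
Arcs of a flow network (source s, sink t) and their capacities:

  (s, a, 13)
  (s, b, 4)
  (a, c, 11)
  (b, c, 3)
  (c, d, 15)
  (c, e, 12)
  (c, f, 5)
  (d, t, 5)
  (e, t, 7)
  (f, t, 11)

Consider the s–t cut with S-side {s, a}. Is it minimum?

Given cut capacity: 4 + 11 = 15.
Augment s→a→c→d→t: bottleneck 5, flow now 5.
Augment s→a→c→e→t: bottleneck 6, flow now 11.
Augment s→b→c→e→t: bottleneck 1, flow now 12.
Augment s→b→c→f→t: bottleneck 2, flow now 14.
No augmenting path remains; maximum flow = 14.
In the residual graph, reachable from s: {s, a, b}.
Min-cut edges: a→c (11), b→c (3); capacity 11 + 3 = 14.
Cut capacity 15 exceeds the max flow 14, so it is not minimum.

No — its capacity is 15, but the minimum cut has capacity 14.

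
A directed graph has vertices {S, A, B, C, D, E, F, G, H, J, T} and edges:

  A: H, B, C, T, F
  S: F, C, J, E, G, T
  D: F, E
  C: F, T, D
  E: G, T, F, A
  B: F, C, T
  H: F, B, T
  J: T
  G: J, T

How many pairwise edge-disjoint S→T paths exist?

Assign every edge capacity 1; by Menger, the answer equals the max flow.
Path S→T (+1); total 1.
Path S→C→T (+1); total 2.
Path S→E→T (+1); total 3.
Path S→G→T (+1); total 4.
Path S→J→T (+1); total 5.
No residual S→T path; max flow = 5.
Certifying cut of size 5: {S→C, S→E, S→G, S→J, S→T}.

5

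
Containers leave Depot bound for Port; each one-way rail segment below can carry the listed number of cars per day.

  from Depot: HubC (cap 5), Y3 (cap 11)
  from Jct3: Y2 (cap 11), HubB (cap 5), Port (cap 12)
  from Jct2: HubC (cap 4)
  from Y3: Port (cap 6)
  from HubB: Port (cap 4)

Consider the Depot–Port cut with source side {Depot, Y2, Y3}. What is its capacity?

11

Edges leaving {Depot, Y2, Y3}: Depot→HubC (5), Y3→Port (6).
Cut capacity = 5 + 6 = 11.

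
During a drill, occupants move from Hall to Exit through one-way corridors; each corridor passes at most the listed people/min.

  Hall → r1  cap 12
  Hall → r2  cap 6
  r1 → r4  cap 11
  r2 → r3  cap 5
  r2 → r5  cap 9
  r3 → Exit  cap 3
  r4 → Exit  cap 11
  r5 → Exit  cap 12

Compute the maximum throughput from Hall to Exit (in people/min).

Augment Hall→r1→r4→Exit: bottleneck 11, flow now 11.
Augment Hall→r2→r3→Exit: bottleneck 3, flow now 14.
Augment Hall→r2→r5→Exit: bottleneck 3, flow now 17.
No augmenting path remains; maximum flow = 17.
In the residual graph, reachable from Hall: {Hall, r1}.
Min-cut edges: Hall→r2 (6), r1→r4 (11); capacity 6 + 11 = 17.
This cut is saturated, so no flow can exceed 17.

17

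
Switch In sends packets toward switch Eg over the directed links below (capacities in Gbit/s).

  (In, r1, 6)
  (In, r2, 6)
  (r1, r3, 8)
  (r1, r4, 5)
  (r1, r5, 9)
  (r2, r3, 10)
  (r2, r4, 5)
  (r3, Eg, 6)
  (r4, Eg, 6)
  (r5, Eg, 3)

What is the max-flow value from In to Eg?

Augment In→r1→r3→Eg: bottleneck 6, flow now 6.
Augment In→r2→r4→Eg: bottleneck 5, flow now 11.
Augment In→r2→r3→r1→r4→Eg: bottleneck 1, flow now 12. (uses reverse residual edge)
No augmenting path remains; maximum flow = 12.
In the residual graph, reachable from In: {In}.
Min-cut edges: In→r1 (6), In→r2 (6); capacity 6 + 6 = 12.
This cut is saturated, so no flow can exceed 12.

12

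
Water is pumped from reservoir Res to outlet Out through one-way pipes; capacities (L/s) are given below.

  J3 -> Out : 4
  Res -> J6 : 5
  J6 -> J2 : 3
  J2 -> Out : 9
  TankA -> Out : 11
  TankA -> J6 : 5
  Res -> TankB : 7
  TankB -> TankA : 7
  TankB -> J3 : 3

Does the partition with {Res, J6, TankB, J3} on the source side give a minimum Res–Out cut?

No — its capacity is 14, but the minimum cut has capacity 10.

Given cut capacity: 3 + 7 + 4 = 14.
Augment Res→J6→J2→Out: bottleneck 3, flow now 3.
Augment Res→TankB→TankA→Out: bottleneck 7, flow now 10.
No augmenting path remains; maximum flow = 10.
In the residual graph, reachable from Res: {Res, J6}.
Min-cut edges: Res→TankB (7), J6→J2 (3); capacity 7 + 3 = 10.
Cut capacity 14 exceeds the max flow 10, so it is not minimum.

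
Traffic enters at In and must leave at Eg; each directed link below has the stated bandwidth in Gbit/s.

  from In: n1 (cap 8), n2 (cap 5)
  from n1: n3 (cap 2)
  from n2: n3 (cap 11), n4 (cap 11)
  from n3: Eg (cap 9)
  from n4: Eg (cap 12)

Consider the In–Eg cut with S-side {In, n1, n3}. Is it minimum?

Given cut capacity: 5 + 9 = 14.
Augment In→n1→n3→Eg: bottleneck 2, flow now 2.
Augment In→n2→n3→Eg: bottleneck 5, flow now 7.
No augmenting path remains; maximum flow = 7.
In the residual graph, reachable from In: {In, n1}.
Min-cut edges: In→n2 (5), n1→n3 (2); capacity 5 + 2 = 7.
Cut capacity 14 exceeds the max flow 7, so it is not minimum.

No — its capacity is 14, but the minimum cut has capacity 7.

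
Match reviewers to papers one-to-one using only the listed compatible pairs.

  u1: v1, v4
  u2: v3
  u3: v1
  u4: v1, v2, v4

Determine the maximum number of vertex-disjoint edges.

4

Unit-capacity flow: source→left, listed edges, right→sink; max matching = max flow.
Augmenting path u1→v1 (+1); matched 1.
Augmenting path u2→v3 (+1); matched 2.
Augmenting path u4→v2 (+1); matched 3.
Augmenting path u3→v1→u1→v4 (+1); matched 4.
No augmenting path remains; maximum matching = 4.
König certificate: {u1, u2, u3, u4} is a vertex cover of size 4 (every listed pair touches it), so no matching can be larger.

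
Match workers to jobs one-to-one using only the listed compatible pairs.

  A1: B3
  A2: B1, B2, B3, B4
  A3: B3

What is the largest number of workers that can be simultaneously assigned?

Unit-capacity flow: source→left, listed edges, right→sink; max matching = max flow.
Augmenting path A1→B3 (+1); matched 1.
Augmenting path A2→B1 (+1); matched 2.
No augmenting path remains; maximum matching = 2.
König certificate: {A2, B3} is a vertex cover of size 2 (every listed pair touches it), so no matching can be larger.

2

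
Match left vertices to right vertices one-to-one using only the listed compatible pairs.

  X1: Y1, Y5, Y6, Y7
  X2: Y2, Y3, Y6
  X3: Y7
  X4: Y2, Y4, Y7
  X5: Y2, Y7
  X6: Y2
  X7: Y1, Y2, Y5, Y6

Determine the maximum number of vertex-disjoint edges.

6

Unit-capacity flow: source→left, listed edges, right→sink; max matching = max flow.
Augmenting path X1→Y1 (+1); matched 1.
Augmenting path X2→Y2 (+1); matched 2.
Augmenting path X3→Y7 (+1); matched 3.
Augmenting path X4→Y4 (+1); matched 4.
Augmenting path X7→Y5 (+1); matched 5.
Augmenting path X5→Y2→X2→Y3 (+1); matched 6.
No augmenting path remains; maximum matching = 6.
König certificate: {X1, X2, X4, X7, Y2, Y7} is a vertex cover of size 6 (every listed pair touches it), so no matching can be larger.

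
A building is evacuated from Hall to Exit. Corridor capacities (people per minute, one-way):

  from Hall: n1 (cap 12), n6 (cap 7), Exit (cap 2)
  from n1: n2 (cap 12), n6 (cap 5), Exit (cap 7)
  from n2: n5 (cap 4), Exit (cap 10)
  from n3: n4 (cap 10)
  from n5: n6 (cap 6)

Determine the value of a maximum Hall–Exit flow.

14

Augment Hall→Exit: bottleneck 2, flow now 2.
Augment Hall→n1→Exit: bottleneck 7, flow now 9.
Augment Hall→n1→n2→Exit: bottleneck 5, flow now 14.
No augmenting path remains; maximum flow = 14.
In the residual graph, reachable from Hall: {Hall, n6}.
Min-cut edges: Hall→n1 (12), Hall→Exit (2); capacity 12 + 2 = 14.
This cut is saturated, so no flow can exceed 14.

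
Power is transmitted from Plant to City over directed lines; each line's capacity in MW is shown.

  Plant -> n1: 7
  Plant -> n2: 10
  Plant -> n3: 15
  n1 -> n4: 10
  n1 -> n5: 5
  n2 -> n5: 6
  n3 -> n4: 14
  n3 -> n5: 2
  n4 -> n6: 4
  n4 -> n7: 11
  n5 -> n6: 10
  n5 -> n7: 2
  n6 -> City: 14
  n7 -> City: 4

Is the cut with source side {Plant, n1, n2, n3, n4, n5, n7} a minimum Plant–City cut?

Yes — it is a minimum cut (capacity 18).

Given cut capacity: 4 + 10 + 4 = 18.
Augment Plant→n1→n4→n6→City: bottleneck 4, flow now 4.
Augment Plant→n1→n4→n7→City: bottleneck 3, flow now 7.
Augment Plant→n2→n5→n6→City: bottleneck 6, flow now 13.
Augment Plant→n3→n4→n7→City: bottleneck 1, flow now 14.
Augment Plant→n3→n5→n6→City: bottleneck 2, flow now 16.
Augment Plant→n3→n4→n1→n5→n6→City: bottleneck 2, flow now 18. (uses reverse residual edge)
No augmenting path remains; maximum flow = 18.
Cut capacity 18 equals the max flow, so it is a minimum cut.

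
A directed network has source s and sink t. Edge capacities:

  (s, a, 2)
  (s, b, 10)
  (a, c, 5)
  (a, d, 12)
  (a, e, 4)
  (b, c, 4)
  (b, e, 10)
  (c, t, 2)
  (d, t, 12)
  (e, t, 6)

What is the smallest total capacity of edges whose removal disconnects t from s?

10

Augment s→a→c→t: bottleneck 2, flow now 2.
Augment s→b→e→t: bottleneck 6, flow now 8.
Augment s→b→c→a→d→t: bottleneck 2, flow now 10. (uses reverse residual edge)
No augmenting path remains; maximum flow = 10.
By max-flow min-cut, the minimum cut capacity equals the max flow.
In the residual graph, reachable from s: {s, b, c, e}.
Min-cut edges: s→a (2), c→t (2), e→t (6); capacity 2 + 2 + 6 = 10.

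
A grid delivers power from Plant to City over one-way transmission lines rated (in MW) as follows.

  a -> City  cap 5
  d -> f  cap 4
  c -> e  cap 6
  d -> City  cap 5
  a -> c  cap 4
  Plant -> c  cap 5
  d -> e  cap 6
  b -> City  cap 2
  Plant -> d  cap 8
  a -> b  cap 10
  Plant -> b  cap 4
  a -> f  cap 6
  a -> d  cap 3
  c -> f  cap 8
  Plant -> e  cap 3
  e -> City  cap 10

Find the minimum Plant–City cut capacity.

17

Augment Plant→b→City: bottleneck 2, flow now 2.
Augment Plant→d→City: bottleneck 5, flow now 7.
Augment Plant→e→City: bottleneck 3, flow now 10.
Augment Plant→c→e→City: bottleneck 5, flow now 15.
Augment Plant→d→e→City: bottleneck 2, flow now 17.
No augmenting path remains; maximum flow = 17.
By max-flow min-cut, the minimum cut capacity equals the max flow.
In the residual graph, reachable from Plant: {Plant, b, c, d, e, f}.
Min-cut edges: b→City (2), d→City (5), e→City (10); capacity 2 + 5 + 10 = 17.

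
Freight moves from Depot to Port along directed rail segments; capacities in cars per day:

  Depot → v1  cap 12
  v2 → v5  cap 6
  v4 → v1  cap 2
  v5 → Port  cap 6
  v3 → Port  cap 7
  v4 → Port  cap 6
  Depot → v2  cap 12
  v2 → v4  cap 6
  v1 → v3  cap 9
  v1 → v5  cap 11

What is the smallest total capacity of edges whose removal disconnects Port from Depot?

Augment Depot→v1→v3→Port: bottleneck 7, flow now 7.
Augment Depot→v1→v5→Port: bottleneck 5, flow now 12.
Augment Depot→v2→v4→Port: bottleneck 6, flow now 18.
Augment Depot→v2→v5→Port: bottleneck 1, flow now 19.
No augmenting path remains; maximum flow = 19.
By max-flow min-cut, the minimum cut capacity equals the max flow.
In the residual graph, reachable from Depot: {Depot, v1, v2, v3, v5}.
Min-cut edges: v2→v4 (6), v3→Port (7), v5→Port (6); capacity 6 + 7 + 6 = 19.

19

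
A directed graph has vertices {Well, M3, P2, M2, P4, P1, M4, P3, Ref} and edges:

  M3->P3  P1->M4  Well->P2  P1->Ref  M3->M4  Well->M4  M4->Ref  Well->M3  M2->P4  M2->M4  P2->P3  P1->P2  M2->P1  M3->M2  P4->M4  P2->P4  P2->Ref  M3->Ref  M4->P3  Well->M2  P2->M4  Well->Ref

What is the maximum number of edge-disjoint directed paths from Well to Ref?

5

Assign every edge capacity 1; by Menger, the answer equals the max flow.
Path Well→Ref (+1); total 1.
Path Well→M3→Ref (+1); total 2.
Path Well→P2→Ref (+1); total 3.
Path Well→M4→Ref (+1); total 4.
Path Well→M2→P1→Ref (+1); total 5.
No residual Well→Ref path; max flow = 5.
Certifying cut of size 5: {Well→M2, Well→M3, Well→M4, Well→P2, Well→Ref}.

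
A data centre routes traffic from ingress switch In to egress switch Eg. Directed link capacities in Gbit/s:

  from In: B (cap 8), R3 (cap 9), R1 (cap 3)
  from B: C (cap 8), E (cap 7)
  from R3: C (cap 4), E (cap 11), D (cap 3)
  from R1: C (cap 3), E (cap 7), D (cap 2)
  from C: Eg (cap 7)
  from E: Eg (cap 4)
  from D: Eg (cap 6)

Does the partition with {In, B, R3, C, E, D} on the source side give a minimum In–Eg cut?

Given cut capacity: 3 + 7 + 4 + 6 = 20.
Augment In→B→C→Eg: bottleneck 7, flow now 7.
Augment In→B→E→Eg: bottleneck 1, flow now 8.
Augment In→R3→E→Eg: bottleneck 3, flow now 11.
Augment In→R3→D→Eg: bottleneck 3, flow now 14.
Augment In→R1→D→Eg: bottleneck 2, flow now 16.
No augmenting path remains; maximum flow = 16.
In the residual graph, reachable from In: {In, B, R3, R1, C, E}.
Min-cut edges: R3→D (3), R1→D (2), C→Eg (7), E→Eg (4); capacity 3 + 2 + 7 + 4 = 16.
Cut capacity 20 exceeds the max flow 16, so it is not minimum.

No — its capacity is 20, but the minimum cut has capacity 16.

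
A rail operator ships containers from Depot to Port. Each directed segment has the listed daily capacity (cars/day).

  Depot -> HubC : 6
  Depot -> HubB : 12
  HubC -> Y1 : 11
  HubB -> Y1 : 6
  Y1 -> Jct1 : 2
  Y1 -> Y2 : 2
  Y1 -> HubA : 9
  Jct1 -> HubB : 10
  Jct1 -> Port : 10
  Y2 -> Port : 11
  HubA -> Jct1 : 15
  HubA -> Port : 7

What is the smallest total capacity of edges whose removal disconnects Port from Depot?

Augment Depot→HubC→Y1→Jct1→Port: bottleneck 2, flow now 2.
Augment Depot→HubC→Y1→Y2→Port: bottleneck 2, flow now 4.
Augment Depot→HubC→Y1→HubA→Port: bottleneck 2, flow now 6.
Augment Depot→HubB→Y1→HubA→Port: bottleneck 5, flow now 11.
Augment Depot→HubB→Y1→HubA→Jct1→Port: bottleneck 1, flow now 12.
No augmenting path remains; maximum flow = 12.
By max-flow min-cut, the minimum cut capacity equals the max flow.
In the residual graph, reachable from Depot: {Depot, HubB}.
Min-cut edges: Depot→HubC (6), HubB→Y1 (6); capacity 6 + 6 = 12.

12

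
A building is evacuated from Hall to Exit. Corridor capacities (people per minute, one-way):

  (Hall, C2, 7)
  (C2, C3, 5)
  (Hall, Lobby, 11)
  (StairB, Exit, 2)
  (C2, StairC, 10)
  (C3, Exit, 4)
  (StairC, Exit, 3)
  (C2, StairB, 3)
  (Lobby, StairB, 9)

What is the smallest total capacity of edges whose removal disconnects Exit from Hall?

Augment Hall→C2→StairB→Exit: bottleneck 2, flow now 2.
Augment Hall→C2→C3→Exit: bottleneck 4, flow now 6.
Augment Hall→C2→StairC→Exit: bottleneck 1, flow now 7.
Augment Hall→Lobby→StairB→C2→StairC→Exit: bottleneck 2, flow now 9. (uses reverse residual edge)
No augmenting path remains; maximum flow = 9.
By max-flow min-cut, the minimum cut capacity equals the max flow.
In the residual graph, reachable from Hall: {Hall, Lobby, StairB}.
Min-cut edges: Hall→C2 (7), StairB→Exit (2); capacity 7 + 2 = 9.

9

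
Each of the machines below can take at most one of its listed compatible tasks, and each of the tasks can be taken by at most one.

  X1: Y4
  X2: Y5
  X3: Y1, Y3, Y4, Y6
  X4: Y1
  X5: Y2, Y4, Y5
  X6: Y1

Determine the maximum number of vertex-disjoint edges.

Unit-capacity flow: source→left, listed edges, right→sink; max matching = max flow.
Augmenting path X1→Y4 (+1); matched 1.
Augmenting path X2→Y5 (+1); matched 2.
Augmenting path X3→Y1 (+1); matched 3.
Augmenting path X5→Y2 (+1); matched 4.
Augmenting path X4→Y1→X3→Y3 (+1); matched 5.
No augmenting path remains; maximum matching = 5.
König certificate: {X1, X2, X3, X5, Y1} is a vertex cover of size 5 (every listed pair touches it), so no matching can be larger.

5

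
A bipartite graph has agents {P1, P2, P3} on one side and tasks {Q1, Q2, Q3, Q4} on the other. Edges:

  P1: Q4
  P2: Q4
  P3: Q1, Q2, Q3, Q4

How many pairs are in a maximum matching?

2

Unit-capacity flow: source→left, listed edges, right→sink; max matching = max flow.
Augmenting path P1→Q4 (+1); matched 1.
Augmenting path P3→Q1 (+1); matched 2.
No augmenting path remains; maximum matching = 2.
König certificate: {P3, Q4} is a vertex cover of size 2 (every listed pair touches it), so no matching can be larger.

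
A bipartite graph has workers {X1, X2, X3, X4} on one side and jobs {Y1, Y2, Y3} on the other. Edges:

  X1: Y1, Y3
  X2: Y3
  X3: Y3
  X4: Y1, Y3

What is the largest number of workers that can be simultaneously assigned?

Unit-capacity flow: source→left, listed edges, right→sink; max matching = max flow.
Augmenting path X1→Y1 (+1); matched 1.
Augmenting path X2→Y3 (+1); matched 2.
No augmenting path remains; maximum matching = 2.
König certificate: {Y1, Y3} is a vertex cover of size 2 (every listed pair touches it), so no matching can be larger.

2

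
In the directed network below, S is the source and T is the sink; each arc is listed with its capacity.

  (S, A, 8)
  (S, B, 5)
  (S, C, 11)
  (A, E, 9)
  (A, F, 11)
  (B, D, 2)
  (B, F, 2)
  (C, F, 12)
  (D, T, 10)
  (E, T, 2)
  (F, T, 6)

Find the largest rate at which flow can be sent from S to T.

10

Augment S→A→E→T: bottleneck 2, flow now 2.
Augment S→A→F→T: bottleneck 6, flow now 8.
Augment S→B→D→T: bottleneck 2, flow now 10.
No augmenting path remains; maximum flow = 10.
In the residual graph, reachable from S: {S, A, B, C, E, F}.
Min-cut edges: B→D (2), E→T (2), F→T (6); capacity 2 + 2 + 6 = 10.
This cut is saturated, so no flow can exceed 10.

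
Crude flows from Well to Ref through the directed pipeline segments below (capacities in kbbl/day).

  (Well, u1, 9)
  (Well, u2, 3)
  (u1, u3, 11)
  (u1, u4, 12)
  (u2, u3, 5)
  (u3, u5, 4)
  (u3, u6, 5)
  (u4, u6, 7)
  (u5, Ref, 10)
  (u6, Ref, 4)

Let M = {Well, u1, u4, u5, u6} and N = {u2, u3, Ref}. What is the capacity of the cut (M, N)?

28

Edges leaving {Well, u1, u4, u5, u6}: Well→u2 (3), u1→u3 (11), u5→Ref (10), u6→Ref (4).
Cut capacity = 3 + 11 + 10 + 4 = 28.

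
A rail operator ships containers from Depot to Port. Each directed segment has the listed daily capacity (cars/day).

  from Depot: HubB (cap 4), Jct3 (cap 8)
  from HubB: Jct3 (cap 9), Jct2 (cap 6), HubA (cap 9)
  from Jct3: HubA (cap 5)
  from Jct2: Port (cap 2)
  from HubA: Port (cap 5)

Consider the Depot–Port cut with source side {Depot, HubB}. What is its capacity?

32

Edges leaving {Depot, HubB}: Depot→Jct3 (8), HubB→Jct3 (9), HubB→Jct2 (6), HubB→HubA (9).
Cut capacity = 8 + 9 + 6 + 9 = 32.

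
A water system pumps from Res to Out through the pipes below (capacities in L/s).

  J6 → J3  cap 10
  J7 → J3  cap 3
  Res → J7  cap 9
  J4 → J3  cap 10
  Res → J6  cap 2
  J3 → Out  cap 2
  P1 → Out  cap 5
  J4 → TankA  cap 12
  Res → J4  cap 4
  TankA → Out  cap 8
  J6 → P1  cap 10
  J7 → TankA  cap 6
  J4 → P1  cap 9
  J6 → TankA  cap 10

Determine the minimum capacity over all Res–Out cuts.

14

Augment Res→J4→P1→Out: bottleneck 4, flow now 4.
Augment Res→J6→P1→Out: bottleneck 1, flow now 5.
Augment Res→J6→J3→Out: bottleneck 1, flow now 6.
Augment Res→J7→J3→Out: bottleneck 1, flow now 7.
Augment Res→J7→TankA→Out: bottleneck 6, flow now 13.
Augment Res→J7→J3→J6→TankA→Out: bottleneck 1, flow now 14. (uses reverse residual edge)
No augmenting path remains; maximum flow = 14.
By max-flow min-cut, the minimum cut capacity equals the max flow.
In the residual graph, reachable from Res: {Res, J7, J3}.
Min-cut edges: Res→J4 (4), Res→J6 (2), J7→TankA (6), J3→Out (2); capacity 4 + 2 + 6 + 2 = 14.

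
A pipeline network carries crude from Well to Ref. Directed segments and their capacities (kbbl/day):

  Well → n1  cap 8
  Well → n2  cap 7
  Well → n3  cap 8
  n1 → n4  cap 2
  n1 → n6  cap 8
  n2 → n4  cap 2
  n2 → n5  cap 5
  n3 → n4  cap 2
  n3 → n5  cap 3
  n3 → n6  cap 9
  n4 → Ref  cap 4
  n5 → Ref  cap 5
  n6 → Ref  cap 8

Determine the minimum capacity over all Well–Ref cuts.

17

Augment Well→n1→n4→Ref: bottleneck 2, flow now 2.
Augment Well→n1→n6→Ref: bottleneck 6, flow now 8.
Augment Well→n2→n4→Ref: bottleneck 2, flow now 10.
Augment Well→n2→n5→Ref: bottleneck 5, flow now 15.
Augment Well→n3→n6→Ref: bottleneck 2, flow now 17.
No augmenting path remains; maximum flow = 17.
By max-flow min-cut, the minimum cut capacity equals the max flow.
In the residual graph, reachable from Well: {Well, n1, n2, n3, n4, n5, n6}.
Min-cut edges: n4→Ref (4), n5→Ref (5), n6→Ref (8); capacity 4 + 5 + 8 = 17.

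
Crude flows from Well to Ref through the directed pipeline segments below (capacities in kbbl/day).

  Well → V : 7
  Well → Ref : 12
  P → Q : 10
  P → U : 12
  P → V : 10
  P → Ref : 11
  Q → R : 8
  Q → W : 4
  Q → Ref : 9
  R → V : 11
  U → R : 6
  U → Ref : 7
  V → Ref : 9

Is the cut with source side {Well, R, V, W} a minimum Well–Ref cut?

No — its capacity is 21, but the minimum cut has capacity 19.

Given cut capacity: 12 + 9 = 21.
Augment Well→Ref: bottleneck 12, flow now 12.
Augment Well→V→Ref: bottleneck 7, flow now 19.
No augmenting path remains; maximum flow = 19.
In the residual graph, reachable from Well: {Well}.
Min-cut edges: Well→V (7), Well→Ref (12); capacity 7 + 12 = 19.
Cut capacity 21 exceeds the max flow 19, so it is not minimum.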